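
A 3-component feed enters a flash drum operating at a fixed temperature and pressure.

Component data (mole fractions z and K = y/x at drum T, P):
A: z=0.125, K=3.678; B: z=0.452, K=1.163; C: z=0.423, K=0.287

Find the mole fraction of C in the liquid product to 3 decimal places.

x_C = 0.461

Rachford–Rice: g(β) = Σ zᵢ(Kᵢ−1)/(1+β(Kᵢ−1)) = 0.
Feasibility: ΣzᵢKᵢ = 1.107, Σzᵢ/Kᵢ = 1.897 — both > 1, two phases present.
Newton–Raphson from β = 0.59:
  β = 0.590: g = -0.3236, g' = -0.785 → β = 0.178
  β = 0.178: g = -0.0471, g' = -0.705 → β = 0.111
  β = 0.111: g = 0.0028, g' = -0.798 → β = 0.115
Converged at β = 0.115.
Compositions from xᵢ = zᵢ/(1+β(Kᵢ−1)), yᵢ = Kᵢxᵢ:
  A: x = 0.096, y = 0.352
  B: x = 0.444, y = 0.516
  C: x = 0.461, y = 0.132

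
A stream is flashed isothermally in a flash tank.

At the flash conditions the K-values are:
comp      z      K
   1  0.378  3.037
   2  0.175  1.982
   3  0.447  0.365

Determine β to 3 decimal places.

β = 0.595

Material balance + equilibrium reduce to Σ zᵢ(Kᵢ−1)/(1+β(Kᵢ−1)) = 0.
Feasibility: ΣzᵢKᵢ = 1.658, Σzᵢ/Kᵢ = 1.437 — both > 1, two phases present.
Newton–Raphson from β = 0.5:
  β = 0.500: g = 0.0808, g' = -0.848 → β = 0.595
Converged at β = 0.595.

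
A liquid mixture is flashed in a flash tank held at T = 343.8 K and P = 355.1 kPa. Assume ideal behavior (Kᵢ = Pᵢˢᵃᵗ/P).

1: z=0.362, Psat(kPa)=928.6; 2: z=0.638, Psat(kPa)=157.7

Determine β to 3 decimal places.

β = 0.256

Raoult's law: Kᵢ = Pᵢˢᵃᵗ/P = Pᵢˢᵃᵗ/355.1.
  K_1 = 928.6/355.1 = 2.61504, K_2 = 157.7/355.1 = 0.44410
Material balance + equilibrium reduce to Σ zᵢ(Kᵢ−1)/(1+β(Kᵢ−1)) = 0.
g(0) = ΣzᵢKᵢ − 1 = 0.230 and g(1) = 1 − Σzᵢ/Kᵢ = -0.575, so a root lies in (0, 1).
Binary case is linear: z₁(K₁−1)(1+β(K₂−1)) + z₂(K₂−1)(1+β(K₁−1)) = 0
⇒ β = [z₁(K₁−1)+z₂(K₂−1)] / [−(K₁−1)(K₂−1)] = 0.2300/0.8978 = 0.256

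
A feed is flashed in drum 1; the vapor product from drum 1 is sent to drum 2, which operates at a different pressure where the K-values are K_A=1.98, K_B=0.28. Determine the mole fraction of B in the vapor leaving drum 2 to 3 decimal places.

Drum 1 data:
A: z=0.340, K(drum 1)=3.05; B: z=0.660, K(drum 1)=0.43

y_B (drum 2) = 0.161

Drum 1:
Let ψ₁ = V/F and solve Σ zᵢ(Kᵢ−1)/(1+ψ₁(Kᵢ−1)) = 0.
Feasibility: ΣzᵢKᵢ = 1.321, Σzᵢ/Kᵢ = 1.646 — both > 1, two phases present.
Iterate (Newton) starting at ψ₁ = 0.53:
  ψ₁ = 0.530: g = -0.2050, g' = -0.768 → ψ₁ = 0.263
  ψ₁ = 0.263: g = 0.0101, g' = -0.900 → ψ₁ = 0.274
  ψ₁ = 0.274: g = 0.0001, g' = -0.886 → ψ₁ = 0.275
Converged at ψ₁ = 0.275.
Drum-1 compositions:
  A: x = 0.218, y = 0.664
  B: x = 0.782, y = 0.336
Drum-2 feed = drum-1 vapor: z₂ = (0.6635, 0.3365).
Drum 2:
Newton iteration, ψ₂⁰ = 0.44:
  ψ₂ = 0.440: g = 0.0998, g' = -0.685 → ψ₂ = 0.586
  ψ₂ = 0.586: g = -0.0058, g' = -0.779 → ψ₂ = 0.578
Converged at ψ₂ = 0.578.
  A: x = 0.424, y = 0.839
  B: x = 0.576, y = 0.161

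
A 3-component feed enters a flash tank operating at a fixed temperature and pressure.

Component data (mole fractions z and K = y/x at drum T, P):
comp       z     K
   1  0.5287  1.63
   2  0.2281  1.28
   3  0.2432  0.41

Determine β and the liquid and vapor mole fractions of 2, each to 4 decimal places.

Let β = V/F and solve Σ zᵢ(Kᵢ−1)/(1+β(Kᵢ−1)) = 0.
g(0) = ΣzᵢKᵢ − 1 = 0.2535 and g(1) = 1 − Σzᵢ/Kᵢ = -0.0957, so a root lies in (0, 1).
Iterate (Newton) starting at β = 0.45:
  β = 0.4500: g = 0.12088, g' = -0.2984 → β = 0.8551
  β = 0.8551: g = -0.02158, g' = -0.4451 → β = 0.8066
  β = 0.8066: g = -0.00082, g' = -0.4123 → β = 0.8046
Converged at β = 0.8046.
Compositions from xᵢ = zᵢ/(1+β(Kᵢ−1)), yᵢ = Kᵢxᵢ:
  1: x = 0.3509, y = 0.5719
  2: x = 0.1862, y = 0.2383
  3: x = 0.4630, y = 0.1898

β = 0.8046, x_2 = 0.1862, y_2 = 0.2383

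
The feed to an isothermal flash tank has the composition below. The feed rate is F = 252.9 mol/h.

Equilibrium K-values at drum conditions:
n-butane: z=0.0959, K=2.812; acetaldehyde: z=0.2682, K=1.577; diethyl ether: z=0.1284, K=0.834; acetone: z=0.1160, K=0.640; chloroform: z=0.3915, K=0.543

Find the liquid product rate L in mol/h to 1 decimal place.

L = 200.7 mol/h

Material balance + equilibrium reduce to Σ zᵢ(Kᵢ−1)/(1+V/F(Kᵢ−1)) = 0.
g(0) = ΣzᵢKᵢ − 1 = 0.0865 and g(1) = 1 − Σzᵢ/Kᵢ = -0.2604, so a root lies in (0, 1).
Iterate (Newton) starting at V/F = 0.5:
  V/F = 0.5000: g = -0.09480, g' = -0.3044 → V/F = 0.1885
  V/F = 0.1885: g = 0.00650, g' = -0.3665 → V/F = 0.2063
  V/F = 0.2063: g = 0.00007, g' = -0.3592 → V/F = 0.2065
Converged at V/F = 0.2065.
Then V = V/F·F = 0.2065·252.9 = 52.2 mol/h and L = F − V = 200.7 mol/h.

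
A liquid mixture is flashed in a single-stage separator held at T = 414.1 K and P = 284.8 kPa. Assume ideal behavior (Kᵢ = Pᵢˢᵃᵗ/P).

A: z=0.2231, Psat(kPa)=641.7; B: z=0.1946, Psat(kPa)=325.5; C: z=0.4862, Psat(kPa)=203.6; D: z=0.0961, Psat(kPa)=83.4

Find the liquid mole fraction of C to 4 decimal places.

x_C = 0.5275

Raoult's law: Kᵢ = Pᵢˢᵃᵗ/P = Pᵢˢᵃᵗ/284.8.
  K_A = 641.7/284.8 = 2.253160, K_B = 325.5/284.8 = 1.142907, K_C = 203.6/284.8 = 0.714888, K_D = 83.4/284.8 = 0.292837
Newton iteration, β⁰ = 0.5:
  β = 0.5000: g = -0.06896, g' = -0.3047 → β = 0.2736
  β = 0.2736: g = 0.00034, g' = -0.3183 → β = 0.2747
Converged at β = 0.2747.
Compositions from xᵢ = zᵢ/(1+β(Kᵢ−1)), yᵢ = Kᵢxᵢ:
  A: x = 0.1660, y = 0.3740
  B: x = 0.1872, y = 0.2140
  C: x = 0.5275, y = 0.3771
  D: x = 0.1193, y = 0.0349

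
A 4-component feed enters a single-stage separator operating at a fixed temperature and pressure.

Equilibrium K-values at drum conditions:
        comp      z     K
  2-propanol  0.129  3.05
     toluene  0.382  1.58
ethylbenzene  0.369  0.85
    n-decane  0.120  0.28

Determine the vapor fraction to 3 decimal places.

ψ = 0.768

Rachford–Rice: g(ψ) = Σ zᵢ(Kᵢ−1)/(1+ψ(Kᵢ−1)) = 0.
g(0) = ΣzᵢKᵢ − 1 = 0.344 and g(1) = 1 − Σzᵢ/Kᵢ = -0.147, so a root lies in (0, 1).
Newton–Raphson from ψ = 0.5:
  ψ = 0.500: g = 0.1075, g' = -0.371 → ψ = 0.790
  ψ = 0.790: g = -0.0102, g' = -0.484 → ψ = 0.769
  ψ = 0.769: g = -0.0002, g' = -0.466 → ψ = 0.768
Converged at ψ = 0.768.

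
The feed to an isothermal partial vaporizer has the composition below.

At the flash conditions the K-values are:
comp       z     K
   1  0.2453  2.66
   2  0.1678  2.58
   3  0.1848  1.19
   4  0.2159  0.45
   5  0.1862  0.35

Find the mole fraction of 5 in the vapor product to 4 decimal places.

y_5 = 0.1061

Material balance + equilibrium reduce to Σ zᵢ(Kᵢ−1)/(1+β(Kᵢ−1)) = 0.
Feasibility: ΣzᵢKᵢ = 1.4677, Σzᵢ/Kᵢ = 1.3243 — both > 1, two phases present.
Newton iteration, β⁰ = 0.5:
  β = 0.5000: g = 0.05960, g' = -0.6351 → β = 0.5939
  β = 0.5939: g = -0.00007, g' = -0.6410 → β = 0.5937
Converged at β = 0.5937.
Compositions from xᵢ = zᵢ/(1+β(Kᵢ−1)), yᵢ = Kᵢxᵢ:
  1: x = 0.1235, y = 0.3286
  2: x = 0.0866, y = 0.2234
  3: x = 0.1661, y = 0.1976
  4: x = 0.3206, y = 0.1443
  5: x = 0.3032, y = 0.1061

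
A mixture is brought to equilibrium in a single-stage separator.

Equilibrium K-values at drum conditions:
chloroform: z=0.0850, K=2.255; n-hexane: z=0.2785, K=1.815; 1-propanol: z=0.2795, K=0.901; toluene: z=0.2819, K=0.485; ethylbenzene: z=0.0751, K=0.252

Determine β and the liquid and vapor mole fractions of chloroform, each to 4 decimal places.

β = 0.2653, x_chloroform = 0.0638, y_chloroform = 0.1438

Let β = V/F and solve Σ zᵢ(Kᵢ−1)/(1+β(Kᵢ−1)) = 0.
Check two-phase: ΣzᵢKᵢ = 1.1046 > 1 and Σzᵢ/Kᵢ = 1.3806 > 1, so g(0) = 0.1046 > 0 and g(1) = -0.3806 < 0.
Iterate (Newton) starting at β = 0.5:
  β = 0.5000: g = -0.08757, g' = -0.3898 → β = 0.2754
  β = 0.2754: g = -0.00370, g' = -0.3684 → β = 0.2653
Converged at β = 0.2653.
Compositions from xᵢ = zᵢ/(1+β(Kᵢ−1)), yᵢ = Kᵢxᵢ:
  chloroform: x = 0.0638, y = 0.1438
  n-hexane: x = 0.2290, y = 0.4156
  1-propanol: x = 0.2870, y = 0.2586
  toluene: x = 0.3265, y = 0.1584
  ethylbenzene: x = 0.0937, y = 0.0236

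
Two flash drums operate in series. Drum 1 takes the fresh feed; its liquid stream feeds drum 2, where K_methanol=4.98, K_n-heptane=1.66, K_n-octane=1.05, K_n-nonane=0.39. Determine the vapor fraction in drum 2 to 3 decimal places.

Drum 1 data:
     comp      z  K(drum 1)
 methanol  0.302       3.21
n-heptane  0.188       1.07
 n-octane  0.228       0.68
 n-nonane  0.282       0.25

V/F (drum 2) = 0.467

Drum 1:
Newton iteration, ψ₁⁰ = 0.5:
  ψ₁ = 0.500: g = -0.0955, g' = -0.773 → ψ₁ = 0.376
Converged at ψ₁ = 0.376.
Drum-1 compositions:
  methanol: x = 0.165, y = 0.530
  n-heptane: x = 0.183, y = 0.196
  n-octane: x = 0.259, y = 0.176
  n-nonane: x = 0.393, y = 0.098
Drum-2 feed = drum-1 liquid: z₂ = (0.1650, 0.1832, 0.2592, 0.3927).
Drum 2:
Newton iteration, ψ₂⁰ = 0.5:
  ψ₂ = 0.500: g = -0.0215, g' = -0.641 → ψ₂ = 0.466
  ψ₂ = 0.466: g = 0.0002, g' = -0.653 → ψ₂ = 0.467
Converged at ψ₂ = 0.467.
  methanol: x = 0.058, y = 0.288
  n-heptane: x = 0.140, y = 0.232
  n-octane: x = 0.253, y = 0.266
  n-nonane: x = 0.549, y = 0.214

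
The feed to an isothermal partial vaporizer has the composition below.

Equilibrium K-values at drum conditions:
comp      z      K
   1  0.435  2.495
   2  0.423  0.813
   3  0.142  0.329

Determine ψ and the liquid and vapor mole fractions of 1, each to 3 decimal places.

Material balance + equilibrium reduce to Σ zᵢ(Kᵢ−1)/(1+ψ(Kᵢ−1)) = 0.
Check two-phase: ΣzᵢKᵢ = 1.476 > 1 and Σzᵢ/Kᵢ = 1.126 > 1, so g(0) = 0.476 > 0 and g(1) = -0.126 < 0.
Iterate (Newton) starting at ψ = 0.41:
  ψ = 0.410: g = 0.1861, g' = -0.513 → ψ = 0.773
  ψ = 0.773: g = 0.0113, g' = -0.505 → ψ = 0.795
Converged at ψ = 0.795.
Compositions from xᵢ = zᵢ/(1+ψ(Kᵢ−1)), yᵢ = Kᵢxᵢ:
  1: x = 0.199, y = 0.496
  2: x = 0.497, y = 0.404
  3: x = 0.304, y = 0.100

ψ = 0.795, x_1 = 0.199, y_1 = 0.496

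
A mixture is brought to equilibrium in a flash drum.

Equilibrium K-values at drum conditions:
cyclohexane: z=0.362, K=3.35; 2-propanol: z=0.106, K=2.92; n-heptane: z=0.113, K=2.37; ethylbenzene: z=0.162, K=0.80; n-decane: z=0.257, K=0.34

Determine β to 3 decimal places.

β = 0.858

Let β = V/F and solve Σ zᵢ(Kᵢ−1)/(1+β(Kᵢ−1)) = 0.
Check two-phase: ΣzᵢKᵢ = 2.007 > 1 and Σzᵢ/Kᵢ = 1.150 > 1, so g(0) = 1.007 > 0 and g(1) = -0.150 < 0.
Iterate (Newton) starting at β = 0.5:
  β = 0.500: g = 0.2977, g' = -0.856 → β = 0.848
  β = 0.848: g = 0.0094, g' = -0.911 → β = 0.858
Converged at β = 0.858.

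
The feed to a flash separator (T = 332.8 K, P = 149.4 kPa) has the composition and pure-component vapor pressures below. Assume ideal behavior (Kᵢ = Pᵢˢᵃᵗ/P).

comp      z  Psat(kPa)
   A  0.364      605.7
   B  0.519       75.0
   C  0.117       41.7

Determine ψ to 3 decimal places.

ψ = 0.461

Raoult's law: Kᵢ = Pᵢˢᵃᵗ/P = Pᵢˢᵃᵗ/149.4.
  K_A = 605.7/149.4 = 4.05422, K_B = 75.0/149.4 = 0.50201, K_C = 41.7/149.4 = 0.27912
Material balance + equilibrium reduce to Σ zᵢ(Kᵢ−1)/(1+ψ(Kᵢ−1)) = 0.
Check two-phase: ΣzᵢKᵢ = 1.769 > 1 and Σzᵢ/Kᵢ = 1.543 > 1, so g(0) = 0.769 > 0 and g(1) = -0.543 < 0.
Newton iteration, ψ⁰ = 0.5:
  ψ = 0.500: g = -0.0361, g' = -0.909 → ψ = 0.460
  ψ = 0.460: g = 0.0006, g' = -0.939 → ψ = 0.461
Converged at ψ = 0.461.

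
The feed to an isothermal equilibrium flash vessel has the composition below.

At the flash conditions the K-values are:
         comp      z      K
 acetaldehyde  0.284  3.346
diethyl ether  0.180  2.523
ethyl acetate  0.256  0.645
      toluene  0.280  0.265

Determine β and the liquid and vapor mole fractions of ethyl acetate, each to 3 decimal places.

β = 0.530, x_ethyl acetate = 0.315, y_ethyl acetate = 0.203

Let β = V/F and solve Σ zᵢ(Kᵢ−1)/(1+β(Kᵢ−1)) = 0.
Check two-phase: ΣzᵢKᵢ = 1.644 > 1 and Σzᵢ/Kᵢ = 1.610 > 1, so g(0) = 0.644 > 0 and g(1) = -0.610 < 0.
Newton iteration, β⁰ = 0.5:
  β = 0.500: g = 0.0264, g' = -0.891 → β = 0.530
Converged at β = 0.530.
Compositions from xᵢ = zᵢ/(1+β(Kᵢ−1)), yᵢ = Kᵢxᵢ:
  acetaldehyde: x = 0.127, y = 0.424
  diethyl ether: x = 0.100, y = 0.251
  ethyl acetate: x = 0.315, y = 0.203
  toluene: x = 0.458, y = 0.121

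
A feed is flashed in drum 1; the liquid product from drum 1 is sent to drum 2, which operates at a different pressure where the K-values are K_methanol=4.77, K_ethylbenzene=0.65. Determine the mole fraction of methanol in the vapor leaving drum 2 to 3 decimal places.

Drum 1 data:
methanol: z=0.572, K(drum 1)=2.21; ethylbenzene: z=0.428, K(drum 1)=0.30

y_methanol (drum 2) = 0.405

Drum 1:
Newton–Raphson from ψ₁ = 0.5:
  ψ₁ = 0.500: g = -0.0297, g' = -0.821 → ψ₁ = 0.464
  ψ₁ = 0.464: g = -0.0003, g' = -0.803 → ψ₁ = 0.463
Converged at ψ₁ = 0.463.
Drum-1 compositions:
  methanol: x = 0.366, y = 0.810
  ethylbenzene: x = 0.634, y = 0.190
Drum-2 feed = drum-1 liquid: z₂ = (0.3665, 0.6335).
Drum 2:
Let ψ₂ = V/F and solve Σ zᵢ(Kᵢ−1)/(1+ψ₂(Kᵢ−1)) = 0.
Check two-phase: ΣzᵢKᵢ = 2.160 > 1 and Σzᵢ/Kᵢ = 1.051 > 1, so g(0) = 1.160 > 0 and g(1) = -0.051 < 0.
Binary case is linear: z₁(K₁−1)(1+ψ₂(K₂−1)) + z₂(K₂−1)(1+ψ₂(K₁−1)) = 0
⇒ ψ₂ = [z₁(K₁−1)+z₂(K₂−1)] / [−(K₁−1)(K₂−1)] = 1.1599/1.3195 = 0.879
  methanol: x = 0.085, y = 0.405
  ethylbenzene: x = 0.915, y = 0.595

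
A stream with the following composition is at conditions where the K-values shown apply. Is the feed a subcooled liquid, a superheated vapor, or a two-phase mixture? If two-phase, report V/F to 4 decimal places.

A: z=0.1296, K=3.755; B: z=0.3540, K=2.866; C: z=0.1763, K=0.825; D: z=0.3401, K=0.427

two-phase, V/F = 0.7716

ΣzᵢKᵢ = 1.7919; Σzᵢ/Kᵢ = 1.1682.
Both exceed 1, so a two-phase solution exists.
Iterate (Newton) starting at ψ = 0.62:
  ψ = 0.6200: g = 0.10123, g' = -0.6745 → ψ = 0.7701
  ψ = 0.7701: g = 0.00100, g' = -0.6734 → ψ = 0.7716
Converged at ψ = 0.7716.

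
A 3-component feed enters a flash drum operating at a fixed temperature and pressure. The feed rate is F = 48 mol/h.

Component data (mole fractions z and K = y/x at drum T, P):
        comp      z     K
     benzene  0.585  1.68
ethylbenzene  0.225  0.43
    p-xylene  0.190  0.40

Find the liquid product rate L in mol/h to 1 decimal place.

Rachford–Rice: g(β) = Σ zᵢ(Kᵢ−1)/(1+β(Kᵢ−1)) = 0.
g(0) = ΣzᵢKᵢ − 1 = 0.156 and g(1) = 1 − Σzᵢ/Kᵢ = -0.346, so a root lies in (0, 1).
Newton–Raphson from β = 0.67:
  β = 0.670: g = -0.1248, g' = -0.510 → β = 0.425
  β = 0.425: g = -0.0138, g' = -0.413 → β = 0.392
Converged at β = 0.392.
Then V = β·F = 0.3917·48 = 18.8 mol/h and L = F − V = 29.2 mol/h.

L = 29.2 mol/h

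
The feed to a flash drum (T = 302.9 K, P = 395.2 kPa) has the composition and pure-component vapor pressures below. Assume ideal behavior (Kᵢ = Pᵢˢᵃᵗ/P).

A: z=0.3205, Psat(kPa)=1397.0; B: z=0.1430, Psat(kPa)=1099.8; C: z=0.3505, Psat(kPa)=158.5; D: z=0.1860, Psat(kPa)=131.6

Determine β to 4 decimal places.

Raoult's law: Kᵢ = Pᵢˢᵃᵗ/P = Pᵢˢᵃᵗ/395.2.
  K_A = 1397.0/395.2 = 3.534919, K_B = 1099.8/395.2 = 2.782895, K_C = 158.5/395.2 = 0.401063, K_D = 131.6/395.2 = 0.332996
Material balance + equilibrium reduce to Σ zᵢ(Kᵢ−1)/(1+β(Kᵢ−1)) = 0.
g(0) = ΣzᵢKᵢ − 1 = 0.7334 and g(1) = 1 − Σzᵢ/Kᵢ = -0.5745, so a root lies in (0, 1).
Newton–Raphson from β = 0.5:
  β = 0.5000: g = 0.00729, g' = -0.9701 → β = 0.5075
Converged at β = 0.5075.

β = 0.5075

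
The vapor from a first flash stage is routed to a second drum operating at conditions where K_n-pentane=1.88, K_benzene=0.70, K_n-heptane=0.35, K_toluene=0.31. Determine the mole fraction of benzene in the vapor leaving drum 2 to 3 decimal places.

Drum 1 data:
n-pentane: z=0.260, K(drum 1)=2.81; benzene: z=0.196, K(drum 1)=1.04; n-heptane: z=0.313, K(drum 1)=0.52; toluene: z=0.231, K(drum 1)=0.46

Drum 1:
Material balance + equilibrium reduce to Σ zᵢ(Kᵢ−1)/(1+ψ₁(Kᵢ−1)) = 0.
Check two-phase: ΣzᵢKᵢ = 1.203 > 1 and Σzᵢ/Kᵢ = 1.385 > 1, so g(0) = 0.203 > 0 and g(1) = -0.385 < 0.
Iterate (Newton) starting at ψ₁ = 0.63:
  ψ₁ = 0.630: g = -0.1769, g' = -0.489 → ψ₁ = 0.268
  ψ₁ = 0.268: g = 0.0062, g' = -0.573 → ψ₁ = 0.279
Converged at ψ₁ = 0.279.
Drum-1 compositions:
  n-pentane: x = 0.173, y = 0.485
  benzene: x = 0.194, y = 0.202
  n-heptane: x = 0.361, y = 0.188
  toluene: x = 0.272, y = 0.125
Drum-2 feed = drum-1 vapor: z₂ = (0.4853, 0.2016, 0.1879, 0.1251).
Drum 2:
Rachford–Rice: g(ψ₂) = Σ zᵢ(Kᵢ−1)/(1+ψ₂(Kᵢ−1)) = 0.
Check two-phase: ΣzᵢKᵢ = 1.158 > 1 and Σzᵢ/Kᵢ = 1.487 > 1, so g(0) = 0.158 > 0 and g(1) = -0.487 < 0.
Newton–Raphson from ψ₂ = 0.36:
  ψ₂ = 0.360: g = -0.0178, g' = -0.480 → ψ₂ = 0.323
Converged at ψ₂ = 0.323.
  n-pentane: x = 0.378, y = 0.711
  benzene: x = 0.223, y = 0.156
  n-heptane: x = 0.238, y = 0.083
  toluene: x = 0.161, y = 0.050

y_benzene (drum 2) = 0.156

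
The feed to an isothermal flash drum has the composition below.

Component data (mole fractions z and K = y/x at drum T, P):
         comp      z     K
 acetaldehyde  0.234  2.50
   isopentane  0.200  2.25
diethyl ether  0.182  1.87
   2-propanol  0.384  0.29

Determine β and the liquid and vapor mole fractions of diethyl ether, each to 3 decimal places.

Let β = V/F and solve Σ zᵢ(Kᵢ−1)/(1+β(Kᵢ−1)) = 0.
Check two-phase: ΣzᵢKᵢ = 1.487 > 1 and Σzᵢ/Kᵢ = 1.604 > 1, so g(0) = 0.487 > 0 and g(1) = -0.604 < 0.
Newton–Raphson from β = 0.5:
  β = 0.500: g = 0.0421, g' = -0.822 → β = 0.551
  β = 0.551: g = -0.0007, g' = -0.853 → β = 0.550
Converged at β = 0.550.
Compositions from xᵢ = zᵢ/(1+β(Kᵢ−1)), yᵢ = Kᵢxᵢ:
  acetaldehyde: x = 0.128, y = 0.320
  isopentane: x = 0.118, y = 0.267
  diethyl ether: x = 0.123, y = 0.230
  2-propanol: x = 0.630, y = 0.183

β = 0.550, x_diethyl ether = 0.123, y_diethyl ether = 0.230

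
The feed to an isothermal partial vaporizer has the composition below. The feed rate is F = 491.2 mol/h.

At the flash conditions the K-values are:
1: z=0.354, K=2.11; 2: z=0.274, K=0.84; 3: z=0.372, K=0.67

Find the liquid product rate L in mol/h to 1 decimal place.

L = 119.4 mol/h

Rachford–Rice: g(β) = Σ zᵢ(Kᵢ−1)/(1+β(Kᵢ−1)) = 0.
Feasibility: ΣzᵢKᵢ = 1.226, Σzᵢ/Kᵢ = 1.049 — both > 1, two phases present.
Iterate (Newton) starting at β = 0.5:
  β = 0.500: g = 0.0580, g' = -0.247 → β = 0.735
  β = 0.735: g = 0.0046, g' = -0.212 → β = 0.757
Converged at β = 0.757.
Then V = β·F = 0.7570·491.2 = 371.8 mol/h and L = F − V = 119.4 mol/h.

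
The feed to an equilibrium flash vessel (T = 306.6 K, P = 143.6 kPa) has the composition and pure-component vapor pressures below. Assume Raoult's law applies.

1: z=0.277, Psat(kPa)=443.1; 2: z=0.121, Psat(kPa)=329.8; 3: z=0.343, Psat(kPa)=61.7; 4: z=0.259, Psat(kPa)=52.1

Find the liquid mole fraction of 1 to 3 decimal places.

x_1 = 0.164

Raoult's law: Kᵢ = Pᵢˢᵃᵗ/P = Pᵢˢᵃᵗ/143.6.
  K_1 = 443.1/143.6 = 3.08565, K_2 = 329.8/143.6 = 2.29666, K_3 = 61.7/143.6 = 0.42967, K_4 = 52.1/143.6 = 0.36281
Material balance + equilibrium reduce to Σ zᵢ(Kᵢ−1)/(1+V/F(Kᵢ−1)) = 0.
Feasibility: ΣzᵢKᵢ = 1.374, Σzᵢ/Kᵢ = 1.655 — both > 1, two phases present.
Iterate (Newton) starting at V/F = 0.5:
  V/F = 0.500: g = -0.1379, g' = -0.808 → V/F = 0.329
  V/F = 0.329: g = 0.0026, g' = -0.861 → V/F = 0.332
Converged at V/F = 0.332.
Compositions from xᵢ = zᵢ/(1+V/F(Kᵢ−1)), yᵢ = Kᵢxᵢ:
  1: x = 0.164, y = 0.505
  2: x = 0.085, y = 0.194
  3: x = 0.423, y = 0.182
  4: x = 0.329, y = 0.119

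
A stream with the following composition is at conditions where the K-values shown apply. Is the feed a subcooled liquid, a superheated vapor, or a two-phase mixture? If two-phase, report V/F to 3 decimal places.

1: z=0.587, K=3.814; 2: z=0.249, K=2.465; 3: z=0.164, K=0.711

superheated vapor

ΣzᵢKᵢ = 2.969; Σzᵢ/Kᵢ = 0.486.
Since Σzᵢ/Kᵢ < 1 the mixture is above its dew point — single vapor phase.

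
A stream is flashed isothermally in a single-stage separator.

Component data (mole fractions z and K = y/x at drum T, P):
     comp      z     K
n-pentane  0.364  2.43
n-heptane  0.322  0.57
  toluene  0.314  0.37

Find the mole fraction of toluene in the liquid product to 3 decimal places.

Let ψ = V/F and solve Σ zᵢ(Kᵢ−1)/(1+ψ(Kᵢ−1)) = 0.
g(0) = ΣzᵢKᵢ − 1 = 0.184 and g(1) = 1 − Σzᵢ/Kᵢ = -0.563, so a root lies in (0, 1).
Newton iteration, ψ⁰ = 0.31:
  ψ = 0.310: g = -0.0449, g' = -0.629 → ψ = 0.239
  ψ = 0.239: g = 0.0010, g' = -0.660 → ψ = 0.240
Converged at ψ = 0.240.
Compositions from xᵢ = zᵢ/(1+ψ(Kᵢ−1)), yᵢ = Kᵢxᵢ:
  n-pentane: x = 0.271, y = 0.658
  n-heptane: x = 0.359, y = 0.205
  toluene: x = 0.370, y = 0.137

x_toluene = 0.370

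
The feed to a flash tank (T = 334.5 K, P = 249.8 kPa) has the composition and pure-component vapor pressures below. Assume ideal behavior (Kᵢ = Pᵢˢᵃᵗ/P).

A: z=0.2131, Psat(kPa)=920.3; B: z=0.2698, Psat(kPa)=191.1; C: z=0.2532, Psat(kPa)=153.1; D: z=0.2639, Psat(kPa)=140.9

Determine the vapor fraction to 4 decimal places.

Raoult's law: Kᵢ = Pᵢˢᵃᵗ/P = Pᵢˢᵃᵗ/249.8.
  K_A = 920.3/249.8 = 3.684147, K_B = 191.1/249.8 = 0.765012, K_C = 153.1/249.8 = 0.612890, K_D = 140.9/249.8 = 0.564051
Rachford–Rice: g(ψ) = Σ zᵢ(Kᵢ−1)/(1+ψ(Kᵢ−1)) = 0.
g(0) = ΣzᵢKᵢ − 1 = 0.2955 and g(1) = 1 − Σzᵢ/Kᵢ = -0.2915, so a root lies in (0, 1).
Newton iteration, ψ⁰ = 0.5:
  ψ = 0.5000: g = -0.09627, g' = -0.4394 → ψ = 0.2809
  ψ = 0.2809: g = 0.01716, g' = -0.6290 → ψ = 0.3082
  ψ = 0.3082: g = 0.00050, g' = -0.5930 → ψ = 0.3090
Converged at ψ = 0.3090.

ψ = 0.3090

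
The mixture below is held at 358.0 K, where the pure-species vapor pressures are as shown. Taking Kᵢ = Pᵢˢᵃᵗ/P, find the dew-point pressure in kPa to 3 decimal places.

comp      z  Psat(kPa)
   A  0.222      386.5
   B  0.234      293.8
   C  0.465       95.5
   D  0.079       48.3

Pdew = 126.975 kPa

At the dew point ψ → 1, so Σzᵢ/Kᵢ = 1 with Kᵢ = Pᵢˢᵃᵗ/P ⇒ 1/P = Σzᵢ/Pᵢˢᵃᵗ.
1/P = 0.222/386.5 + 0.234/293.8 + 0.465/95.5 + 0.079/48.3 = 0.007876 ⇒ P = 126.975 kPa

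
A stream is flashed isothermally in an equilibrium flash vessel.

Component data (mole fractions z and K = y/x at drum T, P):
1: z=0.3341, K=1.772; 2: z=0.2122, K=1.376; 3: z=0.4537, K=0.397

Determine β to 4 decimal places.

Let β = V/F and solve Σ zᵢ(Kᵢ−1)/(1+β(Kᵢ−1)) = 0.
Feasibility: ΣzᵢKᵢ = 1.0641, Σzᵢ/Kᵢ = 1.4856 — both > 1, two phases present.
Newton–Raphson from β = 0.41:
  β = 0.4100: g = -0.09839, g' = -0.4285 → β = 0.1804
  β = 0.1804: g = -0.00586, g' = -0.3874 → β = 0.1653
Converged at β = 0.1653.

β = 0.1653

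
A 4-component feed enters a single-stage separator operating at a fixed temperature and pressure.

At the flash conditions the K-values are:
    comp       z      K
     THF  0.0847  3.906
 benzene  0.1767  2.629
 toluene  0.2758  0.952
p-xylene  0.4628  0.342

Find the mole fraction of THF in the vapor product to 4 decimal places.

Newton iteration, V/F⁰ = 0.54:
  V/F = 0.5400: g = -0.23701, g' = -0.7239 → V/F = 0.2126
  V/F = 0.2126: g = -0.00146, g' = -0.8035 → V/F = 0.2108
Converged at V/F = 0.2108.
Compositions from xᵢ = zᵢ/(1+V/F(Kᵢ−1)), yᵢ = Kᵢxᵢ:
  THF: x = 0.0525, y = 0.2052
  benzene: x = 0.1315, y = 0.3458
  toluene: x = 0.2786, y = 0.2652
  p-xylene: x = 0.5373, y = 0.1838

y_THF = 0.2052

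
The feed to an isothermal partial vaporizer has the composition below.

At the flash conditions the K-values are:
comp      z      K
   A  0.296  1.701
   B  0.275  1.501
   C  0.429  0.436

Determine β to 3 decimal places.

β = 0.300

Let β = V/F and solve Σ zᵢ(Kᵢ−1)/(1+β(Kᵢ−1)) = 0.
g(0) = ΣzᵢKᵢ − 1 = 0.103 and g(1) = 1 − Σzᵢ/Kᵢ = -0.341, so a root lies in (0, 1).
Newton iteration, β⁰ = 0.5:
  β = 0.500: g = -0.0732, g' = -0.389 → β = 0.312
  β = 0.312: g = -0.0041, g' = -0.350 → β = 0.300
Converged at β = 0.300.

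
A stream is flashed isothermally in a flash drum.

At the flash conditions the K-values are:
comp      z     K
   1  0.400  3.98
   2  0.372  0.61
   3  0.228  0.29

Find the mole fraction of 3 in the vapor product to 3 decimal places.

y_3 = 0.109

Rachford–Rice: g(V/F) = Σ zᵢ(Kᵢ−1)/(1+V/F(Kᵢ−1)) = 0.
g(0) = ΣzᵢKᵢ − 1 = 0.885 and g(1) = 1 − Σzᵢ/Kᵢ = -0.497, so a root lies in (0, 1).
Iterate (Newton) starting at V/F = 0.37:
  V/F = 0.370: g = 0.1778, g' = -1.092 → V/F = 0.533
  V/F = 0.533: g = 0.0171, g' = -0.918 → V/F = 0.551
  V/F = 0.551: g = 0.0001, g' = -0.911 → V/F = 0.552
Converged at V/F = 0.552.
Compositions from xᵢ = zᵢ/(1+V/F(Kᵢ−1)), yᵢ = Kᵢxᵢ:
  1: x = 0.151, y = 0.602
  2: x = 0.474, y = 0.289
  3: x = 0.375, y = 0.109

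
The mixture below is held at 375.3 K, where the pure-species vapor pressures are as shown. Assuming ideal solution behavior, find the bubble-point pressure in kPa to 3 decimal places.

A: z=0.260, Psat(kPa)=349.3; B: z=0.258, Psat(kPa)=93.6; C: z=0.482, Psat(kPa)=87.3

Pbub = 157.045 kPa

At the bubble point ψ → 0, so ΣzᵢKᵢ = 1 with Kᵢ = Pᵢˢᵃᵗ/P ⇒ P = ΣzᵢPᵢˢᵃᵗ.
P = 0.260·349.3 + 0.258·93.6 + 0.482·87.3 = 157.045 kPa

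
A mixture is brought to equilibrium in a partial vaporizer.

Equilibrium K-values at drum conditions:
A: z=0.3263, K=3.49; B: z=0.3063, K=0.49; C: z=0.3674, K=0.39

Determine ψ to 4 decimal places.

ψ = 0.3065

Iterate (Newton) starting at ψ = 0.49:
  ψ = 0.4900: g = -0.16195, g' = -0.8302 → ψ = 0.2949
  ψ = 0.2949: g = 0.01132, g' = -0.9862 → ψ = 0.3064
  ψ = 0.3064: g = 0.00010, g' = -0.9696 → ψ = 0.3065
Converged at ψ = 0.3065.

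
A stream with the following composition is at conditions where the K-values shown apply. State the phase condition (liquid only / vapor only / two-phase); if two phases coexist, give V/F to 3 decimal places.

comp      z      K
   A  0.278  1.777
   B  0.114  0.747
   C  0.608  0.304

ΣzᵢKᵢ = 0.764; Σzᵢ/Kᵢ = 2.309.
Since ΣzᵢKᵢ < 1 the mixture is below its bubble point — single liquid phase.

liquid only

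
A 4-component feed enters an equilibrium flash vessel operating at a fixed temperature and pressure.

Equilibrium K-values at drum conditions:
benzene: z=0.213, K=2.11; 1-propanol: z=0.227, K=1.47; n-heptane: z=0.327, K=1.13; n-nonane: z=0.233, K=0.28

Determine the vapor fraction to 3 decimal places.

Material balance + equilibrium reduce to Σ zᵢ(Kᵢ−1)/(1+ψ(Kᵢ−1)) = 0.
Check two-phase: ΣzᵢKᵢ = 1.218 > 1 and Σzᵢ/Kᵢ = 1.377 > 1, so g(0) = 0.218 > 0 and g(1) = -0.377 < 0.
Newton–Raphson from ψ = 0.37:
  ψ = 0.370: g = 0.0704, g' = -0.398 → ψ = 0.547
  ψ = 0.547: g = -0.0050, g' = -0.467 → ψ = 0.536
Converged at ψ = 0.536.

ψ = 0.536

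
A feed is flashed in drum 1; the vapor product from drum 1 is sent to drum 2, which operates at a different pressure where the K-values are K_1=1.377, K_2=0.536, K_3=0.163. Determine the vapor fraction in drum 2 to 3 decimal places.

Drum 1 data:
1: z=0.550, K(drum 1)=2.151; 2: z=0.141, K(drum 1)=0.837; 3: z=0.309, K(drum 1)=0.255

V/F (drum 2) = 0.429

Drum 1:
Newton iteration, ψ₁⁰ = 0.31:
  ψ₁ = 0.310: g = 0.1430, g' = -0.690 → ψ₁ = 0.517
  ψ₁ = 0.517: g = -0.0029, g' = -0.745 → ψ₁ = 0.513
Converged at ψ₁ = 0.513.
Drum-1 compositions:
  1: x = 0.346, y = 0.744
  2: x = 0.154, y = 0.129
  3: x = 0.500, y = 0.128
Drum-2 feed = drum-1 vapor: z₂ = (0.7436, 0.1288, 0.1276).
Drum 2:
Let ψ₂ = V/F and solve Σ zᵢ(Kᵢ−1)/(1+ψ₂(Kᵢ−1)) = 0.
g(0) = ΣzᵢKᵢ − 1 = 0.114 and g(1) = 1 − Σzᵢ/Kᵢ = -0.563, so a root lies in (0, 1).
Newton–Raphson from ψ₂ = 0.32:
  ψ₂ = 0.320: g = 0.0341, g' = -0.289 → ψ₂ = 0.438
  ψ₂ = 0.438: g = -0.0030, g' = -0.344 → ψ₂ = 0.429
Converged at ψ₂ = 0.429.
  1: x = 0.640, y = 0.881
  2: x = 0.161, y = 0.086
  3: x = 0.199, y = 0.032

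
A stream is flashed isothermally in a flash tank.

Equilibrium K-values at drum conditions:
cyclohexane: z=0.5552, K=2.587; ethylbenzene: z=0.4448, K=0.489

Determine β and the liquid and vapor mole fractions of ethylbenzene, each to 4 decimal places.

Let β = V/F and solve Σ zᵢ(Kᵢ−1)/(1+β(Kᵢ−1)) = 0.
Feasibility: ΣzᵢKᵢ = 1.6538, Σzᵢ/Kᵢ = 1.1242 — both > 1, two phases present.
Binary case is linear: z₁(K₁−1)(1+β(K₂−1)) + z₂(K₂−1)(1+β(K₁−1)) = 0
⇒ β = [z₁(K₁−1)+z₂(K₂−1)] / [−(K₁−1)(K₂−1)] = 0.65381/0.81096 = 0.8062
Compositions from xᵢ = zᵢ/(1+β(Kᵢ−1)), yᵢ = Kᵢxᵢ:
  cyclohexane: x = 0.2436, y = 0.6301
  ethylbenzene: x = 0.7564, y = 0.3699

β = 0.8062, x_ethylbenzene = 0.7564, y_ethylbenzene = 0.3699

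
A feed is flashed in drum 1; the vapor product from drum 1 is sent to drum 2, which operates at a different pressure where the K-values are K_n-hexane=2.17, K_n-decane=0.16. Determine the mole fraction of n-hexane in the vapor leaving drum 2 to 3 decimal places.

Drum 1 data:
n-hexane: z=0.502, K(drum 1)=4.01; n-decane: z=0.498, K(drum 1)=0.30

Drum 1:
Let ψ₁ = V/F and solve Σ zᵢ(Kᵢ−1)/(1+ψ₁(Kᵢ−1)) = 0.
g(0) = ΣzᵢKᵢ − 1 = 1.162 and g(1) = 1 − Σzᵢ/Kᵢ = -0.785, so a root lies in (0, 1).
Iterate (Newton) starting at ψ₁ = 0.34:
  ψ₁ = 0.340: g = 0.2893, g' = -1.531 → ψ₁ = 0.529
  ψ₁ = 0.529: g = 0.0294, g' = -1.292 → ψ₁ = 0.552
Converged at ψ₁ = 0.552.
Drum-1 compositions:
  n-hexane: x = 0.189, y = 0.757
  n-decane: x = 0.811, y = 0.243
Drum-2 feed = drum-1 vapor: z₂ = (0.7566, 0.2434).
Drum 2:
Material balance + equilibrium reduce to Σ zᵢ(Kᵢ−1)/(1+ψ₂(Kᵢ−1)) = 0.
Feasibility: ΣzᵢKᵢ = 1.681, Σzᵢ/Kᵢ = 1.870 — both > 1, two phases present.
Binary case is linear: z₁(K₁−1)(1+ψ₂(K₂−1)) + z₂(K₂−1)(1+ψ₂(K₁−1)) = 0
⇒ ψ₂ = [z₁(K₁−1)+z₂(K₂−1)] / [−(K₁−1)(K₂−1)] = 0.6808/0.9828 = 0.693
  n-hexane: x = 0.418, y = 0.907
  n-decane: x = 0.582, y = 0.093

y_n-hexane (drum 2) = 0.907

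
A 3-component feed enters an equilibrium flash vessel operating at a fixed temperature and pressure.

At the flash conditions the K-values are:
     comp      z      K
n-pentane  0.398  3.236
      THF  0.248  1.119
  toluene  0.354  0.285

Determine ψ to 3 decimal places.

ψ = 0.561

Material balance + equilibrium reduce to Σ zᵢ(Kᵢ−1)/(1+ψ(Kᵢ−1)) = 0.
g(0) = ΣzᵢKᵢ − 1 = 0.666 and g(1) = 1 − Σzᵢ/Kᵢ = -0.587, so a root lies in (0, 1).
Iterate (Newton) starting at ψ = 0.5:
  ψ = 0.500: g = 0.0541, g' = -0.885 → ψ = 0.561
Converged at ψ = 0.561.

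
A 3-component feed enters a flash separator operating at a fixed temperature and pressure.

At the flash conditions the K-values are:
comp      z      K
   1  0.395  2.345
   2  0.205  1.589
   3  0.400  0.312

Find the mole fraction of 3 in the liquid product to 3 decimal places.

Let β = V/F and solve Σ zᵢ(Kᵢ−1)/(1+β(Kᵢ−1)) = 0.
Feasibility: ΣzᵢKᵢ = 1.377, Σzᵢ/Kᵢ = 1.580 — both > 1, two phases present.
Newton iteration, β⁰ = 0.45:
  β = 0.450: g = 0.0278, g' = -0.719 → β = 0.489
  β = 0.489: g = -0.0002, g' = -0.733 → β = 0.488
Converged at β = 0.488.
Compositions from xᵢ = zᵢ/(1+β(Kᵢ−1)), yᵢ = Kᵢxᵢ:
  1: x = 0.238, y = 0.559
  2: x = 0.159, y = 0.253
  3: x = 0.602, y = 0.188

x_3 = 0.602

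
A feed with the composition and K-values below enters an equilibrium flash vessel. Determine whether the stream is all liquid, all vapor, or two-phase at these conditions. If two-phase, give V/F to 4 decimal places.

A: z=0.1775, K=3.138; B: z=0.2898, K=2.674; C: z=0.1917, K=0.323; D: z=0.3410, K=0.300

two-phase, V/F = 0.3858

ΣzᵢKᵢ = 1.4961; Σzᵢ/Kᵢ = 1.8951.
Both exceed 1, so a two-phase solution exists.
Rachford–Rice: g(ψ) = Σ zᵢ(Kᵢ−1)/(1+ψ(Kᵢ−1)) = 0.
Iterate (Newton) starting at ψ = 0.56:
  ψ = 0.5600: g = -0.17852, g' = -1.0643 → ψ = 0.3923
  ψ = 0.3923: g = -0.00653, g' = -1.0163 → ψ = 0.3858
Converged at ψ = 0.3858.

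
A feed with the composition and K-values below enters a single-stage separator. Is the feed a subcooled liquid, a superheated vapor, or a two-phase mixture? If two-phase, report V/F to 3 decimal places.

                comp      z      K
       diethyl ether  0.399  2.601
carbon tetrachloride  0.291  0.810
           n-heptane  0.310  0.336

two-phase, V/F = 0.477

ΣzᵢKᵢ = 1.378; Σzᵢ/Kᵢ = 1.435.
Both exceed 1, so a two-phase solution exists.
Let ψ = V/F and solve Σ zᵢ(Kᵢ−1)/(1+ψ(Kᵢ−1)) = 0.
Newton–Raphson from ψ = 0.53:
  ψ = 0.530: g = -0.0335, g' = -0.638 → ψ = 0.477
Converged at ψ = 0.477.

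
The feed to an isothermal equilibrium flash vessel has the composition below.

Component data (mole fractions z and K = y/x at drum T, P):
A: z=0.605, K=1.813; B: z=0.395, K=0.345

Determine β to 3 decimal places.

β = 0.438

Iterate (Newton) starting at β = 0.5:
  β = 0.500: g = -0.0350, g' = -0.577 → β = 0.439
  β = 0.439: g = -0.0008, g' = -0.551 → β = 0.438
Converged at β = 0.438.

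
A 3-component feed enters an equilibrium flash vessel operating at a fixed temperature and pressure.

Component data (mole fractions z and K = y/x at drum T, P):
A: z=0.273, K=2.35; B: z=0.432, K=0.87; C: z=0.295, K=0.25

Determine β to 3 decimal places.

β = 0.150

Material balance + equilibrium reduce to Σ zᵢ(Kᵢ−1)/(1+β(Kᵢ−1)) = 0.
Feasibility: ΣzᵢKᵢ = 1.091, Σzᵢ/Kᵢ = 1.793 — both > 1, two phases present.
Newton–Raphson from β = 0.59:
  β = 0.590: g = -0.2525, g' = -0.697 → β = 0.227
  β = 0.227: g = -0.0427, g' = -0.540 → β = 0.148
  β = 0.148: g = 0.0008, g' = -0.563 → β = 0.150
Converged at β = 0.150.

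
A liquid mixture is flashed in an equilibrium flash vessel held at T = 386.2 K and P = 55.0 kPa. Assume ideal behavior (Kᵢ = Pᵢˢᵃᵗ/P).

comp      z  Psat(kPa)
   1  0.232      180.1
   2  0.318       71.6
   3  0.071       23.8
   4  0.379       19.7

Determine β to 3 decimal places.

Raoult's law: Kᵢ = Pᵢˢᵃᵗ/P = Pᵢˢᵃᵗ/55.0.
  K_1 = 180.1/55.0 = 3.27455, K_2 = 71.6/55.0 = 1.30182, K_3 = 23.8/55.0 = 0.43273, K_4 = 19.7/55.0 = 0.35818
Material balance + equilibrium reduce to Σ zᵢ(Kᵢ−1)/(1+β(Kᵢ−1)) = 0.
g(0) = ΣzᵢKᵢ − 1 = 0.340 and g(1) = 1 − Σzᵢ/Kᵢ = -0.537, so a root lies in (0, 1).
Iterate (Newton) starting at β = 0.5:
  β = 0.500: g = -0.0841, g' = -0.668 → β = 0.374
Converged at β = 0.374.

β = 0.374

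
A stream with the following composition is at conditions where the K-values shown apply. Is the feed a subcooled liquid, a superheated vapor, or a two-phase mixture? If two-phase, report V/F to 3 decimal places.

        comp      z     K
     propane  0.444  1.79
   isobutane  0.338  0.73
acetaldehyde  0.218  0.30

ΣzᵢKᵢ = 1.107; Σzᵢ/Kᵢ = 1.438.
Both exceed 1, so a two-phase solution exists.
Newton iteration, ψ⁰ = 0.33:
  ψ = 0.330: g = -0.0204, g' = -0.385 → ψ = 0.277
Converged at ψ = 0.277.

two-phase, V/F = 0.277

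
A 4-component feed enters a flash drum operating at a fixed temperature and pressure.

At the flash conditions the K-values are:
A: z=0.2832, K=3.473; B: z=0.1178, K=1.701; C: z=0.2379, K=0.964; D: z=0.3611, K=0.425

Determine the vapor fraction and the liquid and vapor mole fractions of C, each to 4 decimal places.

Material balance + equilibrium reduce to Σ zᵢ(Kᵢ−1)/(1+ψ(Kᵢ−1)) = 0.
g(0) = ΣzᵢKᵢ − 1 = 0.5667 and g(1) = 1 − Σzᵢ/Kᵢ = -0.2472, so a root lies in (0, 1).
Iterate (Newton) starting at ψ = 0.5:
  ψ = 0.5000: g = 0.07416, g' = -0.6135 → ψ = 0.6209
  ψ = 0.6209: g = 0.00209, g' = -0.5866 → ψ = 0.6244
Converged at ψ = 0.6244.
Compositions from xᵢ = zᵢ/(1+ψ(Kᵢ−1)), yᵢ = Kᵢxᵢ:
  A: x = 0.1113, y = 0.3866
  B: x = 0.0819, y = 0.1394
  C: x = 0.2434, y = 0.2346
  D: x = 0.5634, y = 0.2394

ψ = 0.6244, x_C = 0.2434, y_C = 0.2346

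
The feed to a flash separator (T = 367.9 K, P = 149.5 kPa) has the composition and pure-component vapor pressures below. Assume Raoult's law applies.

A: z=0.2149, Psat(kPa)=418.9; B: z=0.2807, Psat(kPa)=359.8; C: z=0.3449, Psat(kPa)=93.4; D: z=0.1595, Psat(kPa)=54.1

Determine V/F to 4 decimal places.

Raoult's law: Kᵢ = Pᵢˢᵃᵗ/P = Pᵢˢᵃᵗ/149.5.
  K_A = 418.9/149.5 = 2.802007, K_B = 359.8/149.5 = 2.406689, K_C = 93.4/149.5 = 0.624749, K_D = 54.1/149.5 = 0.361873
Rachford–Rice: g(V/F) = Σ zᵢ(Kᵢ−1)/(1+V/F(Kᵢ−1)) = 0.
Check two-phase: ΣzᵢKᵢ = 1.5509 > 1 and Σzᵢ/Kᵢ = 1.1862 > 1, so g(0) = 0.5509 > 0 and g(1) = -0.1862 < 0.
Newton–Raphson from V/F = 0.51:
  V/F = 0.5100: g = 0.12077, g' = -0.5948 → V/F = 0.7130
  V/F = 0.7130: g = 0.00315, g' = -0.5813 → V/F = 0.7185
Converged at V/F = 0.7185.

V/F = 0.7185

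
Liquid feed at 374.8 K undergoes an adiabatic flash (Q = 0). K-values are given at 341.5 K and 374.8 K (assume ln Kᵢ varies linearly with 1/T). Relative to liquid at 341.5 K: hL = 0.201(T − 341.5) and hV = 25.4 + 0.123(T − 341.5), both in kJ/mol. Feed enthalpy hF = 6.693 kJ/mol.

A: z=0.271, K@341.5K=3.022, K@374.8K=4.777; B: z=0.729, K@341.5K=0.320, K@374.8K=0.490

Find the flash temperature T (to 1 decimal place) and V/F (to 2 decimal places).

T = 354.8 K, V/F = 0.17

Adiabatic flash: solve Rachford–Rice at each trial T, then check hF = ψ·hV(T) + (1−ψ)·hL(T).
  T = 341.5 K: K = (3.022, 0.320), RR gives ψ = 0.038, H_out = 0.965 kJ/mol
  T = 374.8 K: K = (4.777, 0.490), RR gives ψ = 0.338, H_out = 14.409 kJ/mol
  T = 358.1 K: K = (3.838, 0.400), RR gives ψ = 0.194, H_out = 8.025 kJ/mol
  T = 349.8 K: K = (3.415, 0.359), RR gives ψ = 0.121, H_out = 4.654 kJ/mol
  T = 354.0 K: K = (3.625, 0.379), RR gives ψ = 0.159, H_out = 6.389 kJ/mol
  T = 356.1 K: K = (3.733, 0.390), RR gives ψ = 0.177, H_out = 7.233 kJ/mol
Linear interpolation between T = 354.0 (H_out = 6.389) and T = 356.1 (H_out = 7.233) on hF = 6.693 gives T ≈ 354.8 K, at which ψ = 0.17.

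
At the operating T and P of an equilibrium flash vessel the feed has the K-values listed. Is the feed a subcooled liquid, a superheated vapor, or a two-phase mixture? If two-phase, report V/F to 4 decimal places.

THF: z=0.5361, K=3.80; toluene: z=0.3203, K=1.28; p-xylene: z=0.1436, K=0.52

superheated vapor

ΣzᵢKᵢ = 2.5218; Σzᵢ/Kᵢ = 0.6675.
Since Σzᵢ/Kᵢ < 1 the mixture is above its dew point — single vapor phase.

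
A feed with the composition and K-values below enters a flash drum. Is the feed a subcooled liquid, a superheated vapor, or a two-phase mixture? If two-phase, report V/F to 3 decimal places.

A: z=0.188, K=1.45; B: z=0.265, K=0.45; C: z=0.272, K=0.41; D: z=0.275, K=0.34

ΣzᵢKᵢ = 0.597; Σzᵢ/Kᵢ = 2.191.
Since ΣzᵢKᵢ < 1 the mixture is below its bubble point — single liquid phase.

subcooled liquid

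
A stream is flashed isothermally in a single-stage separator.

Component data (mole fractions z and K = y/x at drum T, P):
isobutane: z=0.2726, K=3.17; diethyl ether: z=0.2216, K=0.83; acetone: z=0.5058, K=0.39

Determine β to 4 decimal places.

β = 0.2258

Rachford–Rice: g(β) = Σ zᵢ(Kᵢ−1)/(1+β(Kᵢ−1)) = 0.
Check two-phase: ΣzᵢKᵢ = 1.2453 > 1 and Σzᵢ/Kᵢ = 1.6499 > 1, so g(0) = 0.2453 > 0 and g(1) = -0.6499 < 0.
Iterate (Newton) starting at β = 0.5:
  β = 0.5000: g = -0.20140, g' = -0.6926 → β = 0.2092
  β = 0.2092: g = 0.01411, g' = -0.8614 → β = 0.2256
  β = 0.2256: g = 0.00019, g' = -0.8386 → β = 0.2258
Converged at β = 0.2258.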